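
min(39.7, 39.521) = 39.521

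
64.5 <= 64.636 True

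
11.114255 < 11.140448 True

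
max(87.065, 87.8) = 87.8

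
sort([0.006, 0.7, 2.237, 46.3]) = [0.006, 0.7, 2.237, 46.3]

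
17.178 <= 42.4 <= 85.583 True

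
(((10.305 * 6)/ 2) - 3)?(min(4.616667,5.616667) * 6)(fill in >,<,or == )>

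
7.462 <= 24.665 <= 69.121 True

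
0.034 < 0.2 True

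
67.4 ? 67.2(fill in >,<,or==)>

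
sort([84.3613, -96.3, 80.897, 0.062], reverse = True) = [84.3613, 80.897, 0.062, -96.3]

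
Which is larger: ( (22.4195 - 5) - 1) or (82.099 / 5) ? (82.099 / 5)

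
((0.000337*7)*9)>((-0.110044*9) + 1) True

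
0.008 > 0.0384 False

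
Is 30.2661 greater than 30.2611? Yes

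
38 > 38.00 False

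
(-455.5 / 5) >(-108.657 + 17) True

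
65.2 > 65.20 False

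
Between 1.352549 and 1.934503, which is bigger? 1.934503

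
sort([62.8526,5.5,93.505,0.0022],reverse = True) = [93.505,62.8526,5.5,0.0022]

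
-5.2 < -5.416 False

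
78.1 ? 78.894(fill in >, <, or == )<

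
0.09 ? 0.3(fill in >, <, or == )<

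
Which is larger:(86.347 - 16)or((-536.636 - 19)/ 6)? (86.347 - 16)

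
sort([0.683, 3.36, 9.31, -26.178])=[-26.178, 0.683, 3.36, 9.31]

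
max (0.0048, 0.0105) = 0.0105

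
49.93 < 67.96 True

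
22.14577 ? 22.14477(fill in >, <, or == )>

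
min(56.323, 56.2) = 56.2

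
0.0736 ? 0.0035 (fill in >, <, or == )>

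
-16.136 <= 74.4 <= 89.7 True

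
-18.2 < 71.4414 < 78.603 True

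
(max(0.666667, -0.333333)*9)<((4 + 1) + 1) False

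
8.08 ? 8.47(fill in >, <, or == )<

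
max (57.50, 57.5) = 57.5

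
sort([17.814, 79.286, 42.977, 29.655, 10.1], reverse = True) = [79.286, 42.977, 29.655, 17.814, 10.1]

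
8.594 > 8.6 False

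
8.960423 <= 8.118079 False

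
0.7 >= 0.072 True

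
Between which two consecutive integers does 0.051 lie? 0 and 1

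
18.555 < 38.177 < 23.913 False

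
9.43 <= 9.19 False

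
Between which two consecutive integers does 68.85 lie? 68 and 69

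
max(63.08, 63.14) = 63.14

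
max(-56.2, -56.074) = -56.074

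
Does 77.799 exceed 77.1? Yes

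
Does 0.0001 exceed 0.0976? No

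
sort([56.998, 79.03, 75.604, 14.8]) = [14.8, 56.998, 75.604, 79.03]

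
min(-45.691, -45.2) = -45.691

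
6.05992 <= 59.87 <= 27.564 False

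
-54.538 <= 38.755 True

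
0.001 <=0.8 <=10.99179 True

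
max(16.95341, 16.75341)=16.95341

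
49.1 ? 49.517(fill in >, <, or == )<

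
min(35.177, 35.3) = 35.177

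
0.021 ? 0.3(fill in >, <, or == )<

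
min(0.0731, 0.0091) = 0.0091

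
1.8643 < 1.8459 False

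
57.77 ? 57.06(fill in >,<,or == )>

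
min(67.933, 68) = 67.933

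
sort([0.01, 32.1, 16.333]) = [0.01, 16.333, 32.1]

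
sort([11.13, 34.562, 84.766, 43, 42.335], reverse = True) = [84.766, 43, 42.335, 34.562, 11.13]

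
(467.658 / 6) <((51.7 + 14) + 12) False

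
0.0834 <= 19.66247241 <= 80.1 True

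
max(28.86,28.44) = 28.86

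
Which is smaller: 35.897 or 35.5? 35.5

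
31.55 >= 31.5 True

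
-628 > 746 False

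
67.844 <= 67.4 False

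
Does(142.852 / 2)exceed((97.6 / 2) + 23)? No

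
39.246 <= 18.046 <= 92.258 False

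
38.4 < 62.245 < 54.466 False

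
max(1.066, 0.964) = 1.066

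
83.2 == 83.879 False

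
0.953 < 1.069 True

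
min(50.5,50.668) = 50.5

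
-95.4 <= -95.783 False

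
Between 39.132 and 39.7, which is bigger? 39.7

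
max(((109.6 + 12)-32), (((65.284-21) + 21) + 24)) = 89.6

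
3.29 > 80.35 False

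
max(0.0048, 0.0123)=0.0123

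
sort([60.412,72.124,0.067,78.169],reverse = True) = [78.169,72.124,60.412,0.067]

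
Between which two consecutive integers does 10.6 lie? 10 and 11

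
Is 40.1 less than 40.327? Yes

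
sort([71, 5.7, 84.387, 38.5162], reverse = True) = [84.387, 71, 38.5162, 5.7]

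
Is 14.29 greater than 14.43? No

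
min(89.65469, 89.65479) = 89.65469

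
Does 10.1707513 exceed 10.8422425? No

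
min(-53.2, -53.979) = -53.979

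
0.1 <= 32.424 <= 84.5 True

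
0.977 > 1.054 False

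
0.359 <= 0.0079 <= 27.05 False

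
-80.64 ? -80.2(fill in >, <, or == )<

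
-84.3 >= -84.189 False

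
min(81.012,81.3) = 81.012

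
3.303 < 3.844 True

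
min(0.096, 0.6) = 0.096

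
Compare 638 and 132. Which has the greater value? 638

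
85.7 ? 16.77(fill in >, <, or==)>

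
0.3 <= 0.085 False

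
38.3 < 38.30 False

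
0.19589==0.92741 False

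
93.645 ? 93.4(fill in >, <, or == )>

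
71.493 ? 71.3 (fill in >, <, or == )>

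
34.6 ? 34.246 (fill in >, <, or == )>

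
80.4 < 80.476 True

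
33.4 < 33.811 True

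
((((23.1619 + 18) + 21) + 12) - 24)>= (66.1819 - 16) False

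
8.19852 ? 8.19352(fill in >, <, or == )>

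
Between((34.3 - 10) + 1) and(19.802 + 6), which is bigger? (19.802 + 6)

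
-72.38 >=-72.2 False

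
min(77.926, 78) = 77.926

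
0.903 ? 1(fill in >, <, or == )<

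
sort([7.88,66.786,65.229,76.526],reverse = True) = [76.526,66.786,65.229,7.88]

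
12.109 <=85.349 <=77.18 False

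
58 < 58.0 False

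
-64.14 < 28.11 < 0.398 False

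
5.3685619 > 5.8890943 False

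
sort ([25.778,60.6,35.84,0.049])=[0.049,25.778,35.84,60.6]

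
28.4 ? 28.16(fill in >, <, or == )>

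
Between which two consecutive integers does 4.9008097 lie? 4 and 5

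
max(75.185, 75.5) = 75.5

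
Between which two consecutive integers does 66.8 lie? 66 and 67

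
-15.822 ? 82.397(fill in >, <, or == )<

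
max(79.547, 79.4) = 79.547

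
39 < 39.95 True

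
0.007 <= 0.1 True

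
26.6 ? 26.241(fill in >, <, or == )>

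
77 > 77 False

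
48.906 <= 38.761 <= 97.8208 False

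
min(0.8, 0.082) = 0.082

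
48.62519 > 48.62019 True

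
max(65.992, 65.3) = 65.992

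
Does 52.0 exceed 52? No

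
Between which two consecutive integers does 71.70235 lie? 71 and 72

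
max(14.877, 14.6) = 14.877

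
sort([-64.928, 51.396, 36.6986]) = [-64.928, 36.6986, 51.396]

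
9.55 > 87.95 False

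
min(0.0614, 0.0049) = 0.0049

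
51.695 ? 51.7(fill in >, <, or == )<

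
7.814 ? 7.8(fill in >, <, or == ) >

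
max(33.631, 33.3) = 33.631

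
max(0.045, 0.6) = 0.6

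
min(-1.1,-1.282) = -1.282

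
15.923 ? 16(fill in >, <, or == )<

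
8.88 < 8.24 False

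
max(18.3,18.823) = 18.823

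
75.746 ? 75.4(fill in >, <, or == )>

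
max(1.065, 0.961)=1.065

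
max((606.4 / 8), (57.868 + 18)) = 75.868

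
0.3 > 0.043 True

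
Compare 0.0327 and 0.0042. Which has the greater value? 0.0327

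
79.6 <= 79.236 False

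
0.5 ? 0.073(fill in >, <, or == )>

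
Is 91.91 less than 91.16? No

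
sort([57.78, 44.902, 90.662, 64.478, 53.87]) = [44.902, 53.87, 57.78, 64.478, 90.662]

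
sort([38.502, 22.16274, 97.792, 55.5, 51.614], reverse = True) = [97.792, 55.5, 51.614, 38.502, 22.16274]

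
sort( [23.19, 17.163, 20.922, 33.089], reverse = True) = [33.089, 23.19, 20.922, 17.163]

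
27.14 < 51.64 True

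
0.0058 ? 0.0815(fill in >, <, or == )<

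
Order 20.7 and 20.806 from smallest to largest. 20.7, 20.806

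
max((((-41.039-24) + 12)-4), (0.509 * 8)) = 4.072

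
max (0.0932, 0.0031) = 0.0932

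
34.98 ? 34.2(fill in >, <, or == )>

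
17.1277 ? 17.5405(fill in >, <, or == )<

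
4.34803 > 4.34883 False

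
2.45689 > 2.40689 True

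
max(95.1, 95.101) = 95.101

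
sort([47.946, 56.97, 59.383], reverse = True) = [59.383, 56.97, 47.946]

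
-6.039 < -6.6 False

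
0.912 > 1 False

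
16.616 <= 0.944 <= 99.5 False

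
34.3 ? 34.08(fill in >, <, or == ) >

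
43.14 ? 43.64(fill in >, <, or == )<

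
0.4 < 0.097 False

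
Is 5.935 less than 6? Yes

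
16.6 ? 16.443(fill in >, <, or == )>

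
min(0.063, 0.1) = 0.063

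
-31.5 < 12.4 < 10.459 False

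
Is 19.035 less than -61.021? No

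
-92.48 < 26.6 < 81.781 True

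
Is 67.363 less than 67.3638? Yes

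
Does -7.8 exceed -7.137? No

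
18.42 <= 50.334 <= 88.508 True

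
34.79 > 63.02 False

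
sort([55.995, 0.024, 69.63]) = [0.024, 55.995, 69.63]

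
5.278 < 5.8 True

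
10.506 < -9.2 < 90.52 False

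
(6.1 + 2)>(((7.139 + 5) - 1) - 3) False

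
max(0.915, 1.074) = 1.074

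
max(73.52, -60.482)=73.52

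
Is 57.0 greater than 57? No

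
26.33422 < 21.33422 False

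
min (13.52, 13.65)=13.52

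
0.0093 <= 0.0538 True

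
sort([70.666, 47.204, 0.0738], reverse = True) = [70.666, 47.204, 0.0738]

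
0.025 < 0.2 True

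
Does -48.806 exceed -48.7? No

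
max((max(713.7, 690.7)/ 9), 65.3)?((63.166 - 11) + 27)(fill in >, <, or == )>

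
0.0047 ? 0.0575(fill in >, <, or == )<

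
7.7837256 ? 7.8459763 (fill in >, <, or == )<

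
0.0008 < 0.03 True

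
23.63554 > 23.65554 False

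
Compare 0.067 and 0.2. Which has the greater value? 0.2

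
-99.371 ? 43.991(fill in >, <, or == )<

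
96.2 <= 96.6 True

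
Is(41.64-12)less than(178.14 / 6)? Yes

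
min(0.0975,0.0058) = 0.0058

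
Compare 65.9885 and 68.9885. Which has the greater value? 68.9885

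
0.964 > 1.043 False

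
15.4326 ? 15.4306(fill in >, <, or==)>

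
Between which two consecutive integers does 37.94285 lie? 37 and 38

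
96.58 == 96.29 False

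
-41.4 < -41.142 True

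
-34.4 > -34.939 True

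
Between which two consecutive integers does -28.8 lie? -29 and -28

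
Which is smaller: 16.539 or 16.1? 16.1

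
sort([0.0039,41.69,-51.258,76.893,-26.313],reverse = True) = [76.893,41.69,0.0039,-26.313,-51.258]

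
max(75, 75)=75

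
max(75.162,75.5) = 75.5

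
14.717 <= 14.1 False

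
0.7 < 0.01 False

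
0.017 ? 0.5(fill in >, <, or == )<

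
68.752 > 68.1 True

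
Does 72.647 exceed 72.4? Yes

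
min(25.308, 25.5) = 25.308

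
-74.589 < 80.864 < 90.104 True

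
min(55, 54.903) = 54.903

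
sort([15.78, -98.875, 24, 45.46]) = [-98.875, 15.78, 24, 45.46]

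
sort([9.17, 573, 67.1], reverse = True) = [573, 67.1, 9.17]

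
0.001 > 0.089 False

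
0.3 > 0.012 True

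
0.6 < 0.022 False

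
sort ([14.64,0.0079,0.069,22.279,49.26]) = [0.0079,0.069,14.64,22.279,49.26]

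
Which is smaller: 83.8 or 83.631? 83.631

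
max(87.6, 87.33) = 87.6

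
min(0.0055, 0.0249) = 0.0055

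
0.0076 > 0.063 False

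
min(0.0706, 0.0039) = 0.0039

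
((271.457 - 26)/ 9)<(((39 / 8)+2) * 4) True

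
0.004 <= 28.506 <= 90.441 True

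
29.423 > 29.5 False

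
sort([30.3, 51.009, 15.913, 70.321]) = [15.913, 30.3, 51.009, 70.321]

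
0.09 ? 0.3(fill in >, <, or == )<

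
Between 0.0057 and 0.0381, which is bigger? 0.0381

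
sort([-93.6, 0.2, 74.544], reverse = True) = [74.544, 0.2, -93.6]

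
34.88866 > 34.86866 True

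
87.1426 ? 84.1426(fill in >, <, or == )>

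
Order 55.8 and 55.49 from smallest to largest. 55.49, 55.8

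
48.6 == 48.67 False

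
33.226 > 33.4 False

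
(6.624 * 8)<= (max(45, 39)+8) True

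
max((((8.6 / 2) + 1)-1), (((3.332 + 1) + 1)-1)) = 4.332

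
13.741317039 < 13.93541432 True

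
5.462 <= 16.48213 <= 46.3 True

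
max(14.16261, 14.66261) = 14.66261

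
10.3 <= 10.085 False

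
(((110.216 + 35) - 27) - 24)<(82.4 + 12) True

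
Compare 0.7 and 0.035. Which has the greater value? 0.7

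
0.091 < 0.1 True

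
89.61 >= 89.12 True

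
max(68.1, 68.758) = 68.758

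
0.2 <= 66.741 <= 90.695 True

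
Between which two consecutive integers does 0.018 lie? 0 and 1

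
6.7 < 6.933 True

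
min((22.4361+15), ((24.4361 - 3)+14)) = 35.4361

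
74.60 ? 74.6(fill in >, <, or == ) ==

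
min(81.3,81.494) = 81.3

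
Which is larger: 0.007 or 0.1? 0.1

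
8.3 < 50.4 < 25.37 False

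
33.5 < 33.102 False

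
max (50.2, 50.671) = 50.671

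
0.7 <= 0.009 False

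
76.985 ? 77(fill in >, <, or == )<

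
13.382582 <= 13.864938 True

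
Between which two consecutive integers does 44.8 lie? 44 and 45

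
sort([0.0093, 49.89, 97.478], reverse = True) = [97.478, 49.89, 0.0093]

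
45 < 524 True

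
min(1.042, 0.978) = 0.978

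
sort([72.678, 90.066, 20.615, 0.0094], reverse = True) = [90.066, 72.678, 20.615, 0.0094]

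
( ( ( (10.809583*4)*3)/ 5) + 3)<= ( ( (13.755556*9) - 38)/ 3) False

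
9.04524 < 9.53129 True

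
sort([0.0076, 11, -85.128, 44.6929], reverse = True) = [44.6929, 11, 0.0076, -85.128]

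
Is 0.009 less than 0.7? Yes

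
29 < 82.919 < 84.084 True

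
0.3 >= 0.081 True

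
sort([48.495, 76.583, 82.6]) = [48.495, 76.583, 82.6]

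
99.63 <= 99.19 False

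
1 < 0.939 False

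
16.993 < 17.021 True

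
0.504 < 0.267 False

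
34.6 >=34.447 True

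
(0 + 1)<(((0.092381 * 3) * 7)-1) False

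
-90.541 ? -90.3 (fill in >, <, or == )<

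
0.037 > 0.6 False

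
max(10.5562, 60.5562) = 60.5562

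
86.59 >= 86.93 False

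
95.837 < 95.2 False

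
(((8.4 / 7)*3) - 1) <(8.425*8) True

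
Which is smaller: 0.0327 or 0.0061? 0.0061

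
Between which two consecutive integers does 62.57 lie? 62 and 63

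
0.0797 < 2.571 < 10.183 True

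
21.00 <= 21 True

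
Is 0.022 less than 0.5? Yes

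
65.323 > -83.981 True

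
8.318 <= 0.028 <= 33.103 False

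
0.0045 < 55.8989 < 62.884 True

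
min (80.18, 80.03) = 80.03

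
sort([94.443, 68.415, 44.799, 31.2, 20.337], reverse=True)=[94.443, 68.415, 44.799, 31.2, 20.337]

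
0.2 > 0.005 True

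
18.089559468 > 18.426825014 False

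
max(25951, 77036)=77036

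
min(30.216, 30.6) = 30.216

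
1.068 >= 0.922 True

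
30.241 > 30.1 True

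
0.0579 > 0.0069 True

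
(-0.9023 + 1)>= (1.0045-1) True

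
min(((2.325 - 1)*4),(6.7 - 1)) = 5.3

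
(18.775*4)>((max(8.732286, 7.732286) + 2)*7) False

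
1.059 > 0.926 True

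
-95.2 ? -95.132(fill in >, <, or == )<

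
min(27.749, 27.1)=27.1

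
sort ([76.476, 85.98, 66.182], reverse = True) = [85.98, 76.476, 66.182]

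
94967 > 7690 True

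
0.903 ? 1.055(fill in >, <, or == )<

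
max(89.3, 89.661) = 89.661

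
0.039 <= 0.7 True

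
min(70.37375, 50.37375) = 50.37375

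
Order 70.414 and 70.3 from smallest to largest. 70.3, 70.414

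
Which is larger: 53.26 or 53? 53.26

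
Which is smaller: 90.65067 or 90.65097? 90.65067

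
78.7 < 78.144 False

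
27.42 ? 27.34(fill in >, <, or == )>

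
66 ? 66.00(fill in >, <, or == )==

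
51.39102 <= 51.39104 True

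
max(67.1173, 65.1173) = 67.1173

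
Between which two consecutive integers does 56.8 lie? 56 and 57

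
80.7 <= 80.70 True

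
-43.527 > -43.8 True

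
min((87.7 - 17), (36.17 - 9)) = 27.17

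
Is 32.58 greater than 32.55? Yes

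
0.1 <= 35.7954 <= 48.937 True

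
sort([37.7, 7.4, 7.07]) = [7.07, 7.4, 37.7]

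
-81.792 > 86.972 False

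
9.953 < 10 True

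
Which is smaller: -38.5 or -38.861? -38.861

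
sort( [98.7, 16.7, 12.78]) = [12.78, 16.7, 98.7]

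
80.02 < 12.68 False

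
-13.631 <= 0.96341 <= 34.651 True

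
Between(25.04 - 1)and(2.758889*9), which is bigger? (2.758889*9)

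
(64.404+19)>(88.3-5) True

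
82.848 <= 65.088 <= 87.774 False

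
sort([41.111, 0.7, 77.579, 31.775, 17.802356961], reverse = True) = [77.579, 41.111, 31.775, 17.802356961, 0.7]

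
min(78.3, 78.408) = 78.3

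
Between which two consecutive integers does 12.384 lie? 12 and 13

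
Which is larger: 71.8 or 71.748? 71.8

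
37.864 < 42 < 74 True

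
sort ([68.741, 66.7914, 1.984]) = [1.984, 66.7914, 68.741]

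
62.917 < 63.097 True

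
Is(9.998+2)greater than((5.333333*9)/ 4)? No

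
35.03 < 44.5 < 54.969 True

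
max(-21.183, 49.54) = 49.54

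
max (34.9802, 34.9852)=34.9852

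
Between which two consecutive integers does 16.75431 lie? 16 and 17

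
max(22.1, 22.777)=22.777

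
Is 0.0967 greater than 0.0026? Yes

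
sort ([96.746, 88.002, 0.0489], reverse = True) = [96.746, 88.002, 0.0489]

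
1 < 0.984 False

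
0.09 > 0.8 False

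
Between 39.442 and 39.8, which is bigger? 39.8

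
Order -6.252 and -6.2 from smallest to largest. -6.252,-6.2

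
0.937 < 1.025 True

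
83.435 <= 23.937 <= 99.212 False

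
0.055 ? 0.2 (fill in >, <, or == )<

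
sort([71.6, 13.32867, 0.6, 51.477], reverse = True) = [71.6, 51.477, 13.32867, 0.6]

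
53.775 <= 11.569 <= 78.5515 False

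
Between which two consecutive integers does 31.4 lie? 31 and 32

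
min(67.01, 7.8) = 7.8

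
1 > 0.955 True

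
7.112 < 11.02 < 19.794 True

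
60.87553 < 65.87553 True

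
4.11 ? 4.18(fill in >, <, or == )<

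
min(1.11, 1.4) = 1.11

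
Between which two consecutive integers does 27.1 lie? 27 and 28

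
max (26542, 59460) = 59460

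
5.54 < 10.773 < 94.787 True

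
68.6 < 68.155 False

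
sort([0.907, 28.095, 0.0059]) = [0.0059, 0.907, 28.095]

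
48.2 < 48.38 True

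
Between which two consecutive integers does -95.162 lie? -96 and -95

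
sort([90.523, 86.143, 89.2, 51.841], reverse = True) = [90.523, 89.2, 86.143, 51.841]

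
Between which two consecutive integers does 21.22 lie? 21 and 22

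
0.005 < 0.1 True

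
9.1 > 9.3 False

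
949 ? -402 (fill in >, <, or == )>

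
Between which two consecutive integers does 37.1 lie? 37 and 38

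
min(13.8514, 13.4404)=13.4404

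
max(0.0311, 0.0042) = 0.0311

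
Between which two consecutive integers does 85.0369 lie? 85 and 86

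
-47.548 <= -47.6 False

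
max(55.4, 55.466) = 55.466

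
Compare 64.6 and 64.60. They are equal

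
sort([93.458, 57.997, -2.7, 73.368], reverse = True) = [93.458, 73.368, 57.997, -2.7]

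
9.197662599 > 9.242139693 False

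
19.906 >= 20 False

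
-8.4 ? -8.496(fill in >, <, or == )>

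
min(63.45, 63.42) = 63.42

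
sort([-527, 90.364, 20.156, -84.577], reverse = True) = [90.364, 20.156, -84.577, -527]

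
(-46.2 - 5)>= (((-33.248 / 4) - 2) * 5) True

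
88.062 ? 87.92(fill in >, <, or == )>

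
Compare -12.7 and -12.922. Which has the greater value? -12.7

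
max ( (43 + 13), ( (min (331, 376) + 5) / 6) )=56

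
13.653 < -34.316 False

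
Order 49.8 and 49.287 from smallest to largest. 49.287,49.8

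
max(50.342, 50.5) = 50.5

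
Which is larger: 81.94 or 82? 82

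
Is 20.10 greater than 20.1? No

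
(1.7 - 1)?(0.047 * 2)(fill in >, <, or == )>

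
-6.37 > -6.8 True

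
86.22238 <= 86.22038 False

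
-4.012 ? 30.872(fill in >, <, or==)<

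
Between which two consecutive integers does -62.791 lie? -63 and -62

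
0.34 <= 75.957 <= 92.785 True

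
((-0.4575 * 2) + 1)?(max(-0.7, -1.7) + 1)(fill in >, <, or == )<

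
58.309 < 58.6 True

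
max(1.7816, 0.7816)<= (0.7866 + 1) True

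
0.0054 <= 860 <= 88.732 False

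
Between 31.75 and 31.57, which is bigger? 31.75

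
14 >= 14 True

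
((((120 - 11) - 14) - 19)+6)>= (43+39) True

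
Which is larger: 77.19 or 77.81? 77.81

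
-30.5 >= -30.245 False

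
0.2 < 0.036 False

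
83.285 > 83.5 False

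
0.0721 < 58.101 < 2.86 False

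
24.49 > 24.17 True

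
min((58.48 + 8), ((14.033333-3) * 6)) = 66.199998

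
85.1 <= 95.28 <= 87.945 False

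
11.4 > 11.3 True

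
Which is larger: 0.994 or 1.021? 1.021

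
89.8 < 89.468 False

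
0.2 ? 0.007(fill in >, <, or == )>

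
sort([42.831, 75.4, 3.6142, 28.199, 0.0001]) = [0.0001, 3.6142, 28.199, 42.831, 75.4]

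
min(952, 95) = 95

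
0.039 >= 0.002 True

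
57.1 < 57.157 True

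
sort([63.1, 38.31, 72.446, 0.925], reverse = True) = [72.446, 63.1, 38.31, 0.925]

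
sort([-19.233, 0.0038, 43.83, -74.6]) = [-74.6, -19.233, 0.0038, 43.83]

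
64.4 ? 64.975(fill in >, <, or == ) <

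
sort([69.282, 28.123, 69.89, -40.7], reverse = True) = [69.89, 69.282, 28.123, -40.7]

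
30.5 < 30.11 False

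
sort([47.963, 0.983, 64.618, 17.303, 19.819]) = [0.983, 17.303, 19.819, 47.963, 64.618]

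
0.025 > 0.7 False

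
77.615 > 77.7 False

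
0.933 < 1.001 True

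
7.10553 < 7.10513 False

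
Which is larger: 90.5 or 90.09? 90.5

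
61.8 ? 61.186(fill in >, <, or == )>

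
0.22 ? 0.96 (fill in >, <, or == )<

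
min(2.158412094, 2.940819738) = 2.158412094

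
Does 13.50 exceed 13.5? No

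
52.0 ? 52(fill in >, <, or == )==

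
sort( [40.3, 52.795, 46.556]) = [40.3, 46.556, 52.795]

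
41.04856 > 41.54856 False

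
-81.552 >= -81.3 False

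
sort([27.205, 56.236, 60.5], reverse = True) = [60.5, 56.236, 27.205]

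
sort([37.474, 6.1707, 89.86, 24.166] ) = [6.1707, 24.166, 37.474, 89.86]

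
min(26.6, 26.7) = 26.6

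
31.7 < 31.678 False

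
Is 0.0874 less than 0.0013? No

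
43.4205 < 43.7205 True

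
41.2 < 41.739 True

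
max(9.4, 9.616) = 9.616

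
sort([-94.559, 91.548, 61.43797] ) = [-94.559, 61.43797, 91.548]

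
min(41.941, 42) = 41.941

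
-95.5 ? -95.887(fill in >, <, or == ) >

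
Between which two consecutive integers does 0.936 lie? 0 and 1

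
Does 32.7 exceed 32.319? Yes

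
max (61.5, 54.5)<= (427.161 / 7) False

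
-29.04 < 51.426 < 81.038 True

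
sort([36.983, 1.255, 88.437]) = [1.255, 36.983, 88.437]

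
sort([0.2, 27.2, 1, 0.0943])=[0.0943, 0.2, 1, 27.2]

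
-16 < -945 False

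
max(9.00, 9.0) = 9.0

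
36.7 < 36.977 True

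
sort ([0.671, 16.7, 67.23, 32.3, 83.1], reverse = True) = [83.1, 67.23, 32.3, 16.7, 0.671]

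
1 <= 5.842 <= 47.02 True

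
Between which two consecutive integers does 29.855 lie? 29 and 30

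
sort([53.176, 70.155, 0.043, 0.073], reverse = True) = [70.155, 53.176, 0.073, 0.043]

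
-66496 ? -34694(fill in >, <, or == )<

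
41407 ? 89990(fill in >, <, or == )<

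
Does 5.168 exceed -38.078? Yes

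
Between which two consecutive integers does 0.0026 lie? 0 and 1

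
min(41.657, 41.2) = 41.2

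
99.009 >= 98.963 True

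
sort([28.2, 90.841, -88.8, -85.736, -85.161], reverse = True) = [90.841, 28.2, -85.161, -85.736, -88.8]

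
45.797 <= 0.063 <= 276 False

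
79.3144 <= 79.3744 True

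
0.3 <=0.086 False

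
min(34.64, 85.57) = 34.64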